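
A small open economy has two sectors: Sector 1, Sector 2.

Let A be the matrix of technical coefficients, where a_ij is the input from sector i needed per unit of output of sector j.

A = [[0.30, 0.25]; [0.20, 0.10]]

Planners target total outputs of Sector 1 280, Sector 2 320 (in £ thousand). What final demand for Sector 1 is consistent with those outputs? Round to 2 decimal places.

I − A =
  [   0.70    -0.25]
  [  -0.20     0.90]
d = (I − A) x:
  d_1 = (+0.70)·280 + (-0.25)·320 = 116.00
  d_2 = (-0.20)·280 + (+0.90)·320 = 232.00

d_1 = 116.00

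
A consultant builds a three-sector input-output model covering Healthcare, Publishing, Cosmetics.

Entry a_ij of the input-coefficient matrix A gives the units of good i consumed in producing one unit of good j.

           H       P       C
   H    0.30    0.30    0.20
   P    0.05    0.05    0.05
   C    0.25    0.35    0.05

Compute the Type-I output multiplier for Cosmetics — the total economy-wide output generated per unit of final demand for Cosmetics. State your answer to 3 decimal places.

m_C = 1.635

I − A =
  [   0.70    -0.30    -0.20]
  [  -0.05     0.95    -0.05]
  [  -0.25    -0.35     0.95]
Cofactors of I−A, C_ij = (−1)^(i+j)·(minor ij) (rows/columns in the sector order above):
  C_11 = (0.95)(0.95) − (-0.05)(-0.35) = 0.8850
  C_12 = −[(-0.05)(0.95) − (-0.05)(-0.25)] = 0.0600
  C_13 = (-0.05)(-0.35) − (0.95)(-0.25) = 0.2550
  C_21 = −[(-0.30)(0.95) − (-0.20)(-0.35)] = 0.3550
  C_22 = (0.70)(0.95) − (-0.20)(-0.25) = 0.6150
  C_23 = −[(0.70)(-0.35) − (-0.30)(-0.25)] = 0.3200
  C_31 = (-0.30)(-0.05) − (-0.20)(0.95) = 0.2050
  C_32 = −[(0.70)(-0.05) − (-0.20)(-0.05)] = 0.0450
  C_33 = (0.70)(0.95) − (-0.30)(-0.05) = 0.6500
det(I−A) = Σ_j (I−A)_1j·C_1j = (0.70)(0.8850) + (-0.30)(0.0600) + (-0.20)(0.2550) = 0.5505
adj(I−A) = Cᵀ =
  [ 0.8850   0.3550   0.2050]
  [ 0.0600   0.6150   0.0450]
  [ 0.2550   0.3200   0.6500]
(I − A)⁻¹ = adj(I−A) / det(I−A) ≈
  [   1.6076     0.6449     0.3724]
  [   0.1090     1.1172     0.0817]
  [   0.4632     0.5813     1.1807]
The output multiplier for sector j is the column-j sum of the Leontief inverse (I − A)⁻¹ = adj(I−A) / det(I−A).
Column C of adj(I−A): (0.2050, 0.0450, 0.6500); det(I−A) = 0.5505.
m_C = (0.2050 + 0.0450 + 0.6500) / 0.5505 = 0.90 / 0.5505 ≈ 1.635.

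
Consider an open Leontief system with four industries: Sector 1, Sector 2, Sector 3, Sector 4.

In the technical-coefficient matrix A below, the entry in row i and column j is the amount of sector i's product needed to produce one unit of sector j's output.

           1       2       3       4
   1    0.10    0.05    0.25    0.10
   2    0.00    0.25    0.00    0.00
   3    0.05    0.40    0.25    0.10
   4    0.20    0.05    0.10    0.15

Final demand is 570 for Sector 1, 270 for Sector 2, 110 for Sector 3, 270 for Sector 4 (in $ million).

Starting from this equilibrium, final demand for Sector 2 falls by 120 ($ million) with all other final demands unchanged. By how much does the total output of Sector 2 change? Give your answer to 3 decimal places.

Δx_2 = -160.000

I − A =
  [   0.90    -0.05    -0.25    -0.10]
  [   0.00     0.75     0.00     0.00]
  [  -0.05    -0.40     0.75    -0.10]
  [  -0.20    -0.05    -0.10     0.85]
Compute the cofactors C_ij = (−1)^(i+j)·(3×3 minor ij) of I−A; the adjugate is their transpose:
adj(I−A) = Cᵀ =
  [ 0.470625   0.125375   0.166875   0.075000]
  [ 0.000000   0.533625   0.000000   0.000000]
  [ 0.046875   0.305875   0.558750   0.071250]
  [ 0.116250   0.096875   0.105000   0.496875]
det(I−A) = Σ_j (I−A)_1j·C_1j = (0.90)(0.470625) + (-0.05)(0.000000) + (-0.25)(0.046875) + (-0.10)(0.116250) = 0.40021875
(I − A)⁻¹ = adj(I−A) / det(I−A) ≈
  [   1.1759     0.3133     0.4170     0.1874]
  [   0.0000     1.3333     0.0000     0.0000]
  [   0.1171     0.7643     1.3961     0.1780]
  [   0.2905     0.2421     0.2624     1.2415]
Δx = (I − A)⁻¹ Δd with Δd having -120 in the Sector 2 component and 0 elsewhere.
So Δx_2 = L_22 · (-120), where L_22 = adj(I−A)_22 / det(I−A) = 0.533625 / 0.40021875.
Δx_2 = 0.533625 × (-120) / 0.40021875 = -64.035 / 0.40021875 = -160.000.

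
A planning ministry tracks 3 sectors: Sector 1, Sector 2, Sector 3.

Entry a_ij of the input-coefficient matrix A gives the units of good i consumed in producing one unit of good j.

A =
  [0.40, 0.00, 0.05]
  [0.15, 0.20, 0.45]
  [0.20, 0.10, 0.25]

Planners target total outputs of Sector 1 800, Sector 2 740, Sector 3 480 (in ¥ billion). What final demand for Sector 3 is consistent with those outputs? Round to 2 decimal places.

d_3 = 126.00

I − A =
  [   0.60     0.00    -0.05]
  [  -0.15     0.80    -0.45]
  [  -0.20    -0.10     0.75]
d = (I − A) x:
  d_1 = (+0.60)·800 + (+0.00)·740 + (-0.05)·480 = 456.00
  d_2 = (-0.15)·800 + (+0.80)·740 + (-0.45)·480 = 256.00
  d_3 = (-0.20)·800 + (-0.10)·740 + (+0.75)·480 = 126.00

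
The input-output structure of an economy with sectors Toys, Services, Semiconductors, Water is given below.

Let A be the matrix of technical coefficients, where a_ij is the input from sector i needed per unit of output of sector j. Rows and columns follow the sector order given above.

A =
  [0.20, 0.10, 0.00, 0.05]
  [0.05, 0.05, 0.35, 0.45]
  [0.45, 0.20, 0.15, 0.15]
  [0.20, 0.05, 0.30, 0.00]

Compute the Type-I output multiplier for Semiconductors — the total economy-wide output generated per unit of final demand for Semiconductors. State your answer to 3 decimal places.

I − A =
  [   0.80    -0.10     0.00    -0.05]
  [  -0.05     0.95    -0.35    -0.45]
  [  -0.45    -0.20     0.85    -0.15]
  [  -0.20    -0.05    -0.30     1.00]
Compute the cofactors C_ij = (−1)^(i+j)·(3×3 minor ij) of I−A; the adjugate is their transpose:
adj(I−A) = Cᵀ =
  [ 0.646000   0.085625   0.063625   0.080375]
  [ 0.345500   0.628750   0.385250   0.358000]
  [ 0.474250   0.213125   0.718375   0.227375]
  [ 0.288750   0.112500   0.247500   0.570000]
det(I−A) = Σ_j (I−A)_1j·C_1j = (0.80)(0.646000) + (-0.10)(0.345500) + (0.00)(0.474250) + (-0.05)(0.288750) = 0.4678125
(I − A)⁻¹ = adj(I−A) / det(I−A) ≈
  [   1.3809     0.1830     0.1360     0.1718]
  [   0.7385     1.3440     0.8235     0.7653]
  [   1.0138     0.4556     1.5356     0.4860]
  [   0.6172     0.2405     0.5291     1.2184]
The output multiplier for sector j is the column-j sum of the Leontief inverse (I − A)⁻¹ = adj(I−A) / det(I−A).
Column 3 of adj(I−A): (0.063625, 0.385250, 0.718375, 0.247500); det(I−A) = 0.4678125.
m_3 = (0.063625 + 0.385250 + 0.718375 + 0.247500) / 0.4678125 = 1.41475 / 0.4678125 ≈ 3.024.

m_3 = 3.024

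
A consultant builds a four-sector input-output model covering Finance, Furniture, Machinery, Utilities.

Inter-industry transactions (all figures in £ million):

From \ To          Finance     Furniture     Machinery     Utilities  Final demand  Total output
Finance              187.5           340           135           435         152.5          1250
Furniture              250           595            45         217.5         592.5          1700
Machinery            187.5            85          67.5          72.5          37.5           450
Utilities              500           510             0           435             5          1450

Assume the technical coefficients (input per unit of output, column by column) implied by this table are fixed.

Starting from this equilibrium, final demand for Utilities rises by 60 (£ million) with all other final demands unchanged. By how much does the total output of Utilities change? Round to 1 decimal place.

Δx_4 = 161.8

Technical coefficients a_ij = z_ij / X_j:
  a_11 = 187.5/1250 = 0.15, a_21 = 250/1250 = 0.20, a_31 = 187.5/1250 = 0.15, a_41 = 500/1250 = 0.40
  a_12 = 340/1700 = 0.20, a_22 = 595/1700 = 0.35, a_32 = 85/1700 = 0.05, a_42 = 510/1700 = 0.30
  a_13 = 135/450 = 0.30, a_23 = 45/450 = 0.10, a_33 = 67.5/450 = 0.15, a_43 = 0/450 = 0.00
  a_14 = 435/1450 = 0.30, a_24 = 217.5/1450 = 0.15, a_34 = 72.5/1450 = 0.05, a_44 = 435/1450 = 0.30
I − A =
  [   0.85    -0.20    -0.30    -0.30]
  [  -0.20     0.65    -0.10    -0.15]
  [  -0.15    -0.05     0.85    -0.05]
  [  -0.40    -0.30     0.00     0.70]
Compute the cofactors C_ij = (−1)^(i+j)·(3×3 minor ij) of I−A; the adjugate is their transpose:
adj(I−A) = Cᵀ =
  [ 0.343500   0.210500   0.146000   0.202750]
  [ 0.182500   0.366250   0.107500   0.164375]
  [ 0.087500   0.075000   0.212500   0.068750]
  [ 0.274500   0.277250   0.129500   0.396125]
det(I−A) = Σ_j (I−A)_1j·C_1j = (0.85)(0.343500) + (-0.20)(0.182500) + (-0.30)(0.087500) + (-0.30)(0.274500) = 0.146875
(I − A)⁻¹ = adj(I−A) / det(I−A) ≈
  [   2.3387     1.4332     0.9940     1.3804]
  [   1.2426     2.4936     0.7319     1.1191]
  [   0.5957     0.5106     1.4468     0.4681]
  [   1.8689     1.8877     0.8817     2.6970]
Δx = (I − A)⁻¹ Δd with Δd having +60 in the Utilities component and 0 elsewhere.
So Δx_4 = L_44 · (+60), where L_44 = adj(I−A)_44 / det(I−A) = 0.396125 / 0.146875.
Δx_4 = 0.396125 × (+60) / 0.146875 = 23.7675 / 0.146875 ≈ 161.8.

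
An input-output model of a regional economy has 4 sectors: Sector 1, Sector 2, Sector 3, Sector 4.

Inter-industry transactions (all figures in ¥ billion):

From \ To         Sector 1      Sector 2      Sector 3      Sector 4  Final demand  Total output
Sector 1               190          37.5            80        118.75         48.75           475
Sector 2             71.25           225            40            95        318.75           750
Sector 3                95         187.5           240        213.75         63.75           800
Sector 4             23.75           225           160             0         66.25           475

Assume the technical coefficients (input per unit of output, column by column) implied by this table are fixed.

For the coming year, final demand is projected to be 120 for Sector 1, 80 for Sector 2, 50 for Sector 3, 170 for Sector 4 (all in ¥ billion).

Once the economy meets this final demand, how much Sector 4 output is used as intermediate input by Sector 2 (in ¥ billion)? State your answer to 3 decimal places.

Technical coefficients a_ij = z_ij / X_j:
  a_11 = 190/475 = 0.40, a_21 = 71.25/475 = 0.15, a_31 = 95/475 = 0.20, a_41 = 23.75/475 = 0.05
  a_12 = 37.5/750 = 0.05, a_22 = 225/750 = 0.30, a_32 = 187.5/750 = 0.25, a_42 = 225/750 = 0.30
  a_13 = 80/800 = 0.10, a_23 = 40/800 = 0.05, a_33 = 240/800 = 0.30, a_43 = 160/800 = 0.20
  a_14 = 118.75/475 = 0.25, a_24 = 95/475 = 0.20, a_34 = 213.75/475 = 0.45, a_44 = 0/475 = 0.00
I − A =
  [   0.60    -0.05    -0.10    -0.25]
  [  -0.15     0.70    -0.05    -0.20]
  [  -0.20    -0.25     0.70    -0.45]
  [  -0.05    -0.30    -0.20     1.00]
Compute the cofactors C_ij = (−1)^(i+j)·(3×3 minor ij) of I−A; the adjugate is their transpose:
adj(I−A) = Cᵀ =
  [ 0.355750   0.134000   0.107250   0.164000]
  [ 0.117625   0.325000   0.076875   0.129000]
  [ 0.204000   0.254000   0.356000   0.262000]
  [ 0.093875   0.155000   0.099625   0.263000]
det(I−A) = Σ_j (I−A)_1j·C_1j = (0.60)(0.355750) + (-0.05)(0.117625) + (-0.10)(0.204000) + (-0.25)(0.093875) = 0.1637
(I − A)⁻¹ = adj(I−A) / det(I−A) ≈
  [   2.1732     0.8186     0.6552     1.0018]
  [   0.7185     1.9853     0.4696     0.7880]
  [   1.2462     1.5516     2.1747     1.6005]
  [   0.5735     0.9469     0.6086     1.6066]
First solve x = (I − A)⁻¹ d = adj(I−A)·d / det(I−A); in particular x_2 = (0.117625·120 + 0.325000·80 + 0.076875·50 + 0.129000·170) / 0.1637 = 65.88875 / 0.1637 ≈ 402.49695.
Intermediate flow from 4 to 2: z_42 = a_42 · x_2 = 0.30 × 65.88875 / 0.1637 = 19.766625 / 0.1637 ≈ 120.749.

z_42 = 120.749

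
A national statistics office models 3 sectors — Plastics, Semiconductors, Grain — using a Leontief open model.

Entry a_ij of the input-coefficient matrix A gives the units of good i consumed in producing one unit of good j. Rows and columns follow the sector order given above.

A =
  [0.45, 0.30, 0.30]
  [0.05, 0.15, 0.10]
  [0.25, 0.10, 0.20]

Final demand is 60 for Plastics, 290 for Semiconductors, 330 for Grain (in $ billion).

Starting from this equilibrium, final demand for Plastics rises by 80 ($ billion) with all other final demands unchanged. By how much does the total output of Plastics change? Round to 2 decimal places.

I − A =
  [   0.55    -0.30    -0.30]
  [  -0.05     0.85    -0.10]
  [  -0.25    -0.10     0.80]
Cofactors of I−A, C_ij = (−1)^(i+j)·(minor ij) (rows/columns in the sector order above):
  C_11 = (0.85)(0.80) − (-0.10)(-0.10) = 0.6700
  C_12 = −[(-0.05)(0.80) − (-0.10)(-0.25)] = 0.0650
  C_13 = (-0.05)(-0.10) − (0.85)(-0.25) = 0.2175
  C_21 = −[(-0.30)(0.80) − (-0.30)(-0.10)] = 0.2700
  C_22 = (0.55)(0.80) − (-0.30)(-0.25) = 0.3650
  C_23 = −[(0.55)(-0.10) − (-0.30)(-0.25)] = 0.1300
  C_31 = (-0.30)(-0.10) − (-0.30)(0.85) = 0.2850
  C_32 = −[(0.55)(-0.10) − (-0.30)(-0.05)] = 0.0700
  C_33 = (0.55)(0.85) − (-0.30)(-0.05) = 0.4525
det(I−A) = Σ_j (I−A)_1j·C_1j = (0.55)(0.6700) + (-0.30)(0.0650) + (-0.30)(0.2175) = 0.28375
adj(I−A) = Cᵀ =
  [ 0.6700   0.2700   0.2850]
  [ 0.0650   0.3650   0.0700]
  [ 0.2175   0.1300   0.4525]
(I − A)⁻¹ = adj(I−A) / det(I−A) ≈
  [   2.3612     0.9515     1.0044]
  [   0.2291     1.2863     0.2467]
  [   0.7665     0.4581     1.5947]
Δx = (I − A)⁻¹ Δd with Δd having +80 in the Plastics component and 0 elsewhere.
So Δx_1 = L_11 · (+80), where L_11 = adj(I−A)_11 / det(I−A) = 0.6700 / 0.28375.
Δx_1 = 0.6700 × (+80) / 0.28375 = 53.60 / 0.28375 ≈ 188.90.

Δx_1 = 188.90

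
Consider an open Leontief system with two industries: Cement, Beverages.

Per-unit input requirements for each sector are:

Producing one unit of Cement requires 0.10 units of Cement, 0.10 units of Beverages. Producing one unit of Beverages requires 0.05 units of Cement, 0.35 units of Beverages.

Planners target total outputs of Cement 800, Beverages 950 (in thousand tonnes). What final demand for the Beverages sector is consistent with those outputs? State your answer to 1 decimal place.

I − A =
  [   0.90    -0.05]
  [  -0.10     0.65]
d = (I − A) x:
  d_1 = (+0.90)·800 + (-0.05)·950 = 672.5
  d_2 = (-0.10)·800 + (+0.65)·950 = 537.5

d_2 = 537.5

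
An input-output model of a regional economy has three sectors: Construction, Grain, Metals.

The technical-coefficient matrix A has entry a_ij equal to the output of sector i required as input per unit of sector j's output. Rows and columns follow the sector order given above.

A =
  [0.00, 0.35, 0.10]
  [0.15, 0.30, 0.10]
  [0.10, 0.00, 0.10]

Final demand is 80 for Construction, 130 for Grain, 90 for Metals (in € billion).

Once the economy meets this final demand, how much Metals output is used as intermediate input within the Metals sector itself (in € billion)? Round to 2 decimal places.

z_MM = 11.96

I − A =
  [   1.00    -0.35    -0.10]
  [  -0.15     0.70    -0.10]
  [  -0.10     0.00     0.90]
Cofactors of I−A, C_ij = (−1)^(i+j)·(minor ij) (rows/columns in the sector order above):
  C_11 = (0.70)(0.90) − (-0.10)(0.00) = 0.6300
  C_12 = −[(-0.15)(0.90) − (-0.10)(-0.10)] = 0.1450
  C_13 = (-0.15)(0.00) − (0.70)(-0.10) = 0.0700
  C_21 = −[(-0.35)(0.90) − (-0.10)(0.00)] = 0.3150
  C_22 = (1.00)(0.90) − (-0.10)(-0.10) = 0.8900
  C_23 = −[(1.00)(0.00) − (-0.35)(-0.10)] = 0.0350
  C_31 = (-0.35)(-0.10) − (-0.10)(0.70) = 0.1050
  C_32 = −[(1.00)(-0.10) − (-0.10)(-0.15)] = 0.1150
  C_33 = (1.00)(0.70) − (-0.35)(-0.15) = 0.6475
det(I−A) = Σ_j (I−A)_1j·C_1j = (1.00)(0.6300) + (-0.35)(0.1450) + (-0.10)(0.0700) = 0.57225
adj(I−A) = Cᵀ =
  [ 0.6300   0.3150   0.1050]
  [ 0.1450   0.8900   0.1150]
  [ 0.0700   0.0350   0.6475]
(I − A)⁻¹ = adj(I−A) / det(I−A) ≈
  [   1.1009     0.5505     0.1835]
  [   0.2534     1.5553     0.2010]
  [   0.1223     0.0612     1.1315]
First solve x = (I − A)⁻¹ d = adj(I−A)·d / det(I−A); in particular x_M = (0.0700·80 + 0.0350·130 + 0.6475·90) / 0.57225 = 68.425 / 0.57225 ≈ 119.5719.
Intermediate flow from M to M: z_MM = a_MM · x_M = 0.10 × 68.425 / 0.57225 = 6.8425 / 0.57225 ≈ 11.96.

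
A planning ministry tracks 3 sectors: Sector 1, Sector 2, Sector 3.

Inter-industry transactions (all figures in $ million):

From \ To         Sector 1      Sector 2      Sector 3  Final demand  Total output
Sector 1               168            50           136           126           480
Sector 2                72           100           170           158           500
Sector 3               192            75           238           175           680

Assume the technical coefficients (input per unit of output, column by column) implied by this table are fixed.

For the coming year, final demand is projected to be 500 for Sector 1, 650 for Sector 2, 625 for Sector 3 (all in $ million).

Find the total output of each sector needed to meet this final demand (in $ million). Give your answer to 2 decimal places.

x_1 = 1857.46, x_2 = 1959.79, x_3 = 2556.85

Technical coefficients a_ij = z_ij / X_j:
  a_11 = 168/480 = 0.35, a_21 = 72/480 = 0.15, a_31 = 192/480 = 0.40
  a_12 = 50/500 = 0.10, a_22 = 100/500 = 0.20, a_32 = 75/500 = 0.15
  a_13 = 136/680 = 0.20, a_23 = 170/680 = 0.25, a_33 = 238/680 = 0.35
I − A =
  [   0.65    -0.10    -0.20]
  [  -0.15     0.80    -0.25]
  [  -0.40    -0.15     0.65]
Cofactors of I−A, C_ij = (−1)^(i+j)·(minor ij) (rows/columns in the sector order above):
  C_11 = (0.80)(0.65) − (-0.25)(-0.15) = 0.4825
  C_12 = −[(-0.15)(0.65) − (-0.25)(-0.40)] = 0.1975
  C_13 = (-0.15)(-0.15) − (0.80)(-0.40) = 0.3425
  C_21 = −[(-0.10)(0.65) − (-0.20)(-0.15)] = 0.0950
  C_22 = (0.65)(0.65) − (-0.20)(-0.40) = 0.3425
  C_23 = −[(0.65)(-0.15) − (-0.10)(-0.40)] = 0.1375
  C_31 = (-0.10)(-0.25) − (-0.20)(0.80) = 0.1850
  C_32 = −[(0.65)(-0.25) − (-0.20)(-0.15)] = 0.1925
  C_33 = (0.65)(0.80) − (-0.10)(-0.15) = 0.5050
det(I−A) = Σ_j (I−A)_1j·C_1j = (0.65)(0.4825) + (-0.10)(0.1975) + (-0.20)(0.3425) = 0.225375
adj(I−A) = Cᵀ =
  [ 0.4825   0.0950   0.1850]
  [ 0.1975   0.3425   0.1925]
  [ 0.3425   0.1375   0.5050]
(I − A)⁻¹ = adj(I−A) / det(I−A) ≈
  [   2.1409     0.4215     0.8209]
  [   0.8763     1.5197     0.8541]
  [   1.5197     0.6101     2.2407]
x = (I − A)⁻¹ d = adj(I−A)·d / det(I−A), with det(I−A) = 0.225375:
  x_1 = (0.4825·500 + 0.0950·650 + 0.1850·625) / 0.225375 = 418.625 / 0.225375 ≈ 1857.46
  x_2 = (0.1975·500 + 0.3425·650 + 0.1925·625) / 0.225375 = 441.6875 / 0.225375 ≈ 1959.79
  x_3 = (0.3425·500 + 0.1375·650 + 0.5050·625) / 0.225375 = 576.25 / 0.225375 ≈ 2556.85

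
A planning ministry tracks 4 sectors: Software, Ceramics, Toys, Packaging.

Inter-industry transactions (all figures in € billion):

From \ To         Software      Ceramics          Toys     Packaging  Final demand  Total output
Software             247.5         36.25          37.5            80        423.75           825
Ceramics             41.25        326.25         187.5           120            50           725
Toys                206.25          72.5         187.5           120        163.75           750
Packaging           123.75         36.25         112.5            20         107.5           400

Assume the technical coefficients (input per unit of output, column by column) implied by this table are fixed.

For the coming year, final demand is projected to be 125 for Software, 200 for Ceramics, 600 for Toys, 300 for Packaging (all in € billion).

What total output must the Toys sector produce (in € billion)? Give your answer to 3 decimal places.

Technical coefficients a_ij = z_ij / X_j:
  a_SS = 247.5/825 = 0.30, a_CS = 41.25/825 = 0.05, a_TS = 206.25/825 = 0.25, a_PS = 123.75/825 = 0.15
  a_SC = 36.25/725 = 0.05, a_CC = 326.25/725 = 0.45, a_TC = 72.5/725 = 0.10, a_PC = 36.25/725 = 0.05
  a_ST = 37.5/750 = 0.05, a_CT = 187.5/750 = 0.25, a_TT = 187.5/750 = 0.25, a_PT = 112.5/750 = 0.15
  a_SP = 80/400 = 0.20, a_CP = 120/400 = 0.30, a_TP = 120/400 = 0.30, a_PP = 20/400 = 0.05
I − A =
  [   0.70    -0.05    -0.05    -0.20]
  [  -0.05     0.55    -0.25    -0.30]
  [  -0.25    -0.10     0.75    -0.30]
  [  -0.15    -0.05    -0.15     0.95]
Compute the cofactors C_ij = (−1)^(i+j)·(3×3 minor ij) of I−A; the adjugate is their transpose:
adj(I−A) = Cᵀ =
  [ 0.323875   0.049375   0.058500   0.102250]
  [ 0.149000   0.423125   0.196375   0.227000]
  [ 0.161625   0.090625   0.333625   0.168000]
  [ 0.084500   0.044375   0.072250   0.259125]
det(I−A) = Σ_j (I−A)_1j·C_1j = (0.70)(0.323875) + (-0.05)(0.149000) + (-0.05)(0.161625) + (-0.20)(0.084500) = 0.19428125
(I − A)⁻¹ = adj(I−A) / det(I−A) ≈
  [   1.6670     0.2541     0.3011     0.5263]
  [   0.7669     2.1779     1.0108     1.1684]
  [   0.8319     0.4665     1.7172     0.8647]
  [   0.4349     0.2284     0.3719     1.3338]
x = (I − A)⁻¹ d = adj(I−A)·d / det(I−A), with det(I−A) = 0.19428125:
  x_S = (0.323875·125 + 0.049375·200 + 0.058500·600 + 0.102250·300) / 0.19428125 = 116.134375 / 0.19428125 ≈ 597.764
  x_C = (0.149000·125 + 0.423125·200 + 0.196375·600 + 0.227000·300) / 0.19428125 = 289.175 / 0.19428125 ≈ 1488.435
  x_T = (0.161625·125 + 0.090625·200 + 0.333625·600 + 0.168000·300) / 0.19428125 = 288.903125 / 0.19428125 ≈ 1487.036
  x_P = (0.084500·125 + 0.044375·200 + 0.072250·600 + 0.259125·300) / 0.19428125 = 140.525 / 0.19428125 ≈ 723.307

x_T = 1487.036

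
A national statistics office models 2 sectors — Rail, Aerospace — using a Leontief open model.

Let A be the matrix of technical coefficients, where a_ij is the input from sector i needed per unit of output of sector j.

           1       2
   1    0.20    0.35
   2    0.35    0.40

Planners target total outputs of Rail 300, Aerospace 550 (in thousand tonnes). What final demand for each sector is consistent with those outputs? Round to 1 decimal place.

I − A =
  [   0.80    -0.35]
  [  -0.35     0.60]
d = (I − A) x:
  d_1 = (+0.80)·300 + (-0.35)·550 = 47.5
  d_2 = (-0.35)·300 + (+0.60)·550 = 225.0

d_1 = 47.5, d_2 = 225.0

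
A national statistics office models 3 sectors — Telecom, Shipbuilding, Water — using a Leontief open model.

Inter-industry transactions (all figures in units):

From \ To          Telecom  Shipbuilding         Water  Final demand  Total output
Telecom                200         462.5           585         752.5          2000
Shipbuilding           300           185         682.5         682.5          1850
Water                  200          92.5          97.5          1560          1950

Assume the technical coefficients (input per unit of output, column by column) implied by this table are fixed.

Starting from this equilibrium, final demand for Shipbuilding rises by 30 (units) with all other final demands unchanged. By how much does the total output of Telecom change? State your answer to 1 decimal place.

Δx_T = 11.1

Technical coefficients a_ij = z_ij / X_j:
  a_TT = 200/2000 = 0.10, a_ST = 300/2000 = 0.15, a_WT = 200/2000 = 0.10
  a_TS = 462.5/1850 = 0.25, a_SS = 185/1850 = 0.10, a_WS = 92.5/1850 = 0.05
  a_TW = 585/1950 = 0.30, a_SW = 682.5/1950 = 0.35, a_WW = 97.5/1950 = 0.05
I − A =
  [   0.90    -0.25    -0.30]
  [  -0.15     0.90    -0.35]
  [  -0.10    -0.05     0.95]
Cofactors of I−A, C_ij = (−1)^(i+j)·(minor ij) (rows/columns in the sector order above):
  C_11 = (0.90)(0.95) − (-0.35)(-0.05) = 0.8375
  C_12 = −[(-0.15)(0.95) − (-0.35)(-0.10)] = 0.1775
  C_13 = (-0.15)(-0.05) − (0.90)(-0.10) = 0.0975
  C_21 = −[(-0.25)(0.95) − (-0.30)(-0.05)] = 0.2525
  C_22 = (0.90)(0.95) − (-0.30)(-0.10) = 0.8250
  C_23 = −[(0.90)(-0.05) − (-0.25)(-0.10)] = 0.0700
  C_31 = (-0.25)(-0.35) − (-0.30)(0.90) = 0.3575
  C_32 = −[(0.90)(-0.35) − (-0.30)(-0.15)] = 0.3600
  C_33 = (0.90)(0.90) − (-0.25)(-0.15) = 0.7725
det(I−A) = Σ_j (I−A)_1j·C_1j = (0.90)(0.8375) + (-0.25)(0.1775) + (-0.30)(0.0975) = 0.680125
adj(I−A) = Cᵀ =
  [ 0.8375   0.2525   0.3575]
  [ 0.1775   0.8250   0.3600]
  [ 0.0975   0.0700   0.7725]
(I − A)⁻¹ = adj(I−A) / det(I−A) ≈
  [   1.2314     0.3713     0.5256]
  [   0.2610     1.2130     0.5293]
  [   0.1434     0.1029     1.1358]
Δx = (I − A)⁻¹ Δd with Δd having +30 in the Shipbuilding component and 0 elsewhere.
So Δx_T = L_TS · (+30), where L_TS = adj(I−A)_TS / det(I−A) = 0.2525 / 0.680125.
Δx_T = 0.2525 × (+30) / 0.680125 = 7.575 / 0.680125 ≈ 11.1.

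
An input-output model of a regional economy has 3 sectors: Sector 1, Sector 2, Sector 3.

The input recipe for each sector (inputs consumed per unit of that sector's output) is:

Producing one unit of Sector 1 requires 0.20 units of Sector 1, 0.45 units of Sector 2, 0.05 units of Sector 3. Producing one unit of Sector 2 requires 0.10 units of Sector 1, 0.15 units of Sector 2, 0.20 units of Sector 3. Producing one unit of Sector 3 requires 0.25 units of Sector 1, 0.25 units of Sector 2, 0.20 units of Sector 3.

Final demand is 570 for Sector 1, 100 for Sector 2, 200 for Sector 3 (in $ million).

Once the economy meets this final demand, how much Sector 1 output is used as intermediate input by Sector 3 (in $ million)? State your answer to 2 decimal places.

I − A =
  [   0.80    -0.10    -0.25]
  [  -0.45     0.85    -0.25]
  [  -0.05    -0.20     0.80]
Cofactors of I−A, C_ij = (−1)^(i+j)·(minor ij) (rows/columns in the sector order above):
  C_11 = (0.85)(0.80) − (-0.25)(-0.20) = 0.6300
  C_12 = −[(-0.45)(0.80) − (-0.25)(-0.05)] = 0.3725
  C_13 = (-0.45)(-0.20) − (0.85)(-0.05) = 0.1325
  C_21 = −[(-0.10)(0.80) − (-0.25)(-0.20)] = 0.1300
  C_22 = (0.80)(0.80) − (-0.25)(-0.05) = 0.6275
  C_23 = −[(0.80)(-0.20) − (-0.10)(-0.05)] = 0.1650
  C_31 = (-0.10)(-0.25) − (-0.25)(0.85) = 0.2375
  C_32 = −[(0.80)(-0.25) − (-0.25)(-0.45)] = 0.3125
  C_33 = (0.80)(0.85) − (-0.10)(-0.45) = 0.6350
det(I−A) = Σ_j (I−A)_1j·C_1j = (0.80)(0.6300) + (-0.10)(0.3725) + (-0.25)(0.1325) = 0.433625
adj(I−A) = Cᵀ =
  [ 0.6300   0.1300   0.2375]
  [ 0.3725   0.6275   0.3125]
  [ 0.1325   0.1650   0.6350]
(I − A)⁻¹ = adj(I−A) / det(I−A) ≈
  [   1.4529     0.2998     0.5477]
  [   0.8590     1.4471     0.7207]
  [   0.3056     0.3805     1.4644]
First solve x = (I − A)⁻¹ d = adj(I−A)·d / det(I−A); in particular x_3 = (0.1325·570 + 0.1650·100 + 0.6350·200) / 0.433625 = 219.025 / 0.433625 ≈ 505.1023.
Intermediate flow from 1 to 3: z_13 = a_13 · x_3 = 0.25 × 219.025 / 0.433625 = 54.75625 / 0.433625 ≈ 126.28.

z_13 = 126.28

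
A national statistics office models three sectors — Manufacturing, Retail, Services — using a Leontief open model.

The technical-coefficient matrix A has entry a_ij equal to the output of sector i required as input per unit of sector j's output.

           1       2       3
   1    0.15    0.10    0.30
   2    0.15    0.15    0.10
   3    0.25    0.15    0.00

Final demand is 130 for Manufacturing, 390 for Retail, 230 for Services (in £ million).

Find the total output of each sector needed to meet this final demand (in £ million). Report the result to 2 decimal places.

I − A =
  [   0.85    -0.10    -0.30]
  [  -0.15     0.85    -0.10]
  [  -0.25    -0.15     1.00]
Cofactors of I−A, C_ij = (−1)^(i+j)·(minor ij) (rows/columns in the sector order above):
  C_11 = (0.85)(1.00) − (-0.10)(-0.15) = 0.8350
  C_12 = −[(-0.15)(1.00) − (-0.10)(-0.25)] = 0.1750
  C_13 = (-0.15)(-0.15) − (0.85)(-0.25) = 0.2350
  C_21 = −[(-0.10)(1.00) − (-0.30)(-0.15)] = 0.1450
  C_22 = (0.85)(1.00) − (-0.30)(-0.25) = 0.7750
  C_23 = −[(0.85)(-0.15) − (-0.10)(-0.25)] = 0.1525
  C_31 = (-0.10)(-0.10) − (-0.30)(0.85) = 0.2650
  C_32 = −[(0.85)(-0.10) − (-0.30)(-0.15)] = 0.1300
  C_33 = (0.85)(0.85) − (-0.10)(-0.15) = 0.7075
det(I−A) = Σ_j (I−A)_1j·C_1j = (0.85)(0.8350) + (-0.10)(0.1750) + (-0.30)(0.2350) = 0.62175
adj(I−A) = Cᵀ =
  [ 0.8350   0.1450   0.2650]
  [ 0.1750   0.7750   0.1300]
  [ 0.2350   0.1525   0.7075]
(I − A)⁻¹ = adj(I−A) / det(I−A) ≈
  [   1.3430     0.2332     0.4262]
  [   0.2815     1.2465     0.2091]
  [   0.3780     0.2453     1.1379]
x = (I − A)⁻¹ d = adj(I−A)·d / det(I−A), with det(I−A) = 0.62175:
  x_1 = (0.8350·130 + 0.1450·390 + 0.2650·230) / 0.62175 = 226.05 / 0.62175 ≈ 363.57
  x_2 = (0.1750·130 + 0.7750·390 + 0.1300·230) / 0.62175 = 354.90 / 0.62175 ≈ 570.81
  x_3 = (0.2350·130 + 0.1525·390 + 0.7075·230) / 0.62175 = 252.75 / 0.62175 ≈ 406.51

x_1 = 363.57, x_2 = 570.81, x_3 = 406.51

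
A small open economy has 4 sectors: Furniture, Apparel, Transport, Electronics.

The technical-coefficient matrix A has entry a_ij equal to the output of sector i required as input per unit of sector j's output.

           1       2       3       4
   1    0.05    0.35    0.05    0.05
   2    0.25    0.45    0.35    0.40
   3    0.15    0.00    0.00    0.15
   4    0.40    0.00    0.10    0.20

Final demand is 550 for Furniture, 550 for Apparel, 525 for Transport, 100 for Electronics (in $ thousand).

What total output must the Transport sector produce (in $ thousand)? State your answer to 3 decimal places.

I − A =
  [   0.95    -0.35    -0.05    -0.05]
  [  -0.25     0.55    -0.35    -0.40]
  [  -0.15     0.00     1.00    -0.15]
  [  -0.40     0.00    -0.10     0.80]
Compute the cofactors C_ij = (−1)^(i+j)·(3×3 minor ij) of I−A; the adjugate is their transpose:
adj(I−A) = Cᵀ =
  [ 0.431750   0.274750   0.136750   0.190000]
  [ 0.425250   0.716000   0.316250   0.443875]
  [ 0.099000   0.063000   0.281000   0.090375]
  [ 0.228250   0.145250   0.103500   0.412500]
det(I−A) = Σ_j (I−A)_1j·C_1j = (0.95)(0.431750) + (-0.35)(0.425250) + (-0.05)(0.099000) + (-0.05)(0.228250) = 0.2449625
(I − A)⁻¹ = adj(I−A) / det(I−A) ≈
  [   1.7625     1.1216     0.5582     0.7756]
  [   1.7360     2.9229     1.2910     1.8120]
  [   0.4041     0.2572     1.1471     0.3689]
  [   0.9318     0.5929     0.4225     1.6839]
x = (I − A)⁻¹ d = adj(I−A)·d / det(I−A), with det(I−A) = 0.2449625:
  x_1 = (0.431750·550 + 0.274750·550 + 0.136750·525 + 0.190000·100) / 0.2449625 = 479.36875 / 0.2449625 ≈ 1956.907
  x_2 = (0.425250·550 + 0.716000·550 + 0.316250·525 + 0.443875·100) / 0.2449625 = 838.10625 / 0.2449625 ≈ 3421.366
  x_3 = (0.099000·550 + 0.063000·550 + 0.281000·525 + 0.090375·100) / 0.2449625 = 245.6625 / 0.2449625 ≈ 1002.858
  x_4 = (0.228250·550 + 0.145250·550 + 0.103500·525 + 0.412500·100) / 0.2449625 = 301.0125 / 0.2449625 ≈ 1228.811

x_3 = 1002.858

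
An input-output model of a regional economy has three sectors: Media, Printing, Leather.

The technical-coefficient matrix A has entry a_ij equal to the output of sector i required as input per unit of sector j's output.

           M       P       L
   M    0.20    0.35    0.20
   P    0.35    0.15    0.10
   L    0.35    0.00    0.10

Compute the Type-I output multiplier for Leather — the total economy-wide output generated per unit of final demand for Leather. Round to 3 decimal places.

m_L = 2.122

I − A =
  [   0.80    -0.35    -0.20]
  [  -0.35     0.85    -0.10]
  [  -0.35     0.00     0.90]
Cofactors of I−A, C_ij = (−1)^(i+j)·(minor ij) (rows/columns in the sector order above):
  C_11 = (0.85)(0.90) − (-0.10)(0.00) = 0.7650
  C_12 = −[(-0.35)(0.90) − (-0.10)(-0.35)] = 0.3500
  C_13 = (-0.35)(0.00) − (0.85)(-0.35) = 0.2975
  C_21 = −[(-0.35)(0.90) − (-0.20)(0.00)] = 0.3150
  C_22 = (0.80)(0.90) − (-0.20)(-0.35) = 0.6500
  C_23 = −[(0.80)(0.00) − (-0.35)(-0.35)] = 0.1225
  C_31 = (-0.35)(-0.10) − (-0.20)(0.85) = 0.2050
  C_32 = −[(0.80)(-0.10) − (-0.20)(-0.35)] = 0.1500
  C_33 = (0.80)(0.85) − (-0.35)(-0.35) = 0.5575
det(I−A) = Σ_j (I−A)_1j·C_1j = (0.80)(0.7650) + (-0.35)(0.3500) + (-0.20)(0.2975) = 0.4300
adj(I−A) = Cᵀ =
  [ 0.7650   0.3150   0.2050]
  [ 0.3500   0.6500   0.1500]
  [ 0.2975   0.1225   0.5575]
(I − A)⁻¹ = adj(I−A) / det(I−A) ≈
  [   1.7791     0.7326     0.4767]
  [   0.8140     1.5116     0.3488]
  [   0.6919     0.2849     1.2965]
The output multiplier for sector j is the column-j sum of the Leontief inverse (I − A)⁻¹ = adj(I−A) / det(I−A).
Column L of adj(I−A): (0.2050, 0.1500, 0.5575); det(I−A) = 0.4300.
m_L = (0.2050 + 0.1500 + 0.5575) / 0.4300 = 0.9125 / 0.4300 ≈ 2.122.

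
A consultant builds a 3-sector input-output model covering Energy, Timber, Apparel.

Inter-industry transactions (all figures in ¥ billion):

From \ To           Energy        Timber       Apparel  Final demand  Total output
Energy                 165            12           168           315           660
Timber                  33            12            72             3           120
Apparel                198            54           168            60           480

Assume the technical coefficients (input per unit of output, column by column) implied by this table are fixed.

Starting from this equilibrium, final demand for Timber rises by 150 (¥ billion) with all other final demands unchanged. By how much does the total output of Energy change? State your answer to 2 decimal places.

Technical coefficients a_ij = z_ij / X_j:
  a_EE = 165/660 = 0.25, a_TE = 33/660 = 0.05, a_AE = 198/660 = 0.30
  a_ET = 12/120 = 0.10, a_TT = 12/120 = 0.10, a_AT = 54/120 = 0.45
  a_EA = 168/480 = 0.35, a_TA = 72/480 = 0.15, a_AA = 168/480 = 0.35
I − A =
  [   0.75    -0.10    -0.35]
  [  -0.05     0.90    -0.15]
  [  -0.30    -0.45     0.65]
Cofactors of I−A, C_ij = (−1)^(i+j)·(minor ij) (rows/columns in the sector order above):
  C_11 = (0.90)(0.65) − (-0.15)(-0.45) = 0.5175
  C_12 = −[(-0.05)(0.65) − (-0.15)(-0.30)] = 0.0775
  C_13 = (-0.05)(-0.45) − (0.90)(-0.30) = 0.2925
  C_21 = −[(-0.10)(0.65) − (-0.35)(-0.45)] = 0.2225
  C_22 = (0.75)(0.65) − (-0.35)(-0.30) = 0.3825
  C_23 = −[(0.75)(-0.45) − (-0.10)(-0.30)] = 0.3675
  C_31 = (-0.10)(-0.15) − (-0.35)(0.90) = 0.3300
  C_32 = −[(0.75)(-0.15) − (-0.35)(-0.05)] = 0.1300
  C_33 = (0.75)(0.90) − (-0.10)(-0.05) = 0.6700
det(I−A) = Σ_j (I−A)_1j·C_1j = (0.75)(0.5175) + (-0.10)(0.0775) + (-0.35)(0.2925) = 0.2780
adj(I−A) = Cᵀ =
  [ 0.5175   0.2225   0.3300]
  [ 0.0775   0.3825   0.1300]
  [ 0.2925   0.3675   0.6700]
(I − A)⁻¹ = adj(I−A) / det(I−A) ≈
  [   1.8615     0.8004     1.1871]
  [   0.2788     1.3759     0.4676]
  [   1.0522     1.3219     2.4101]
Δx = (I − A)⁻¹ Δd with Δd having +150 in the Timber component and 0 elsewhere.
So Δx_E = L_ET · (+150), where L_ET = adj(I−A)_ET / det(I−A) = 0.2225 / 0.2780.
Δx_E = 0.2225 × (+150) / 0.2780 = 33.375 / 0.2780 ≈ 120.05.

Δx_E = 120.05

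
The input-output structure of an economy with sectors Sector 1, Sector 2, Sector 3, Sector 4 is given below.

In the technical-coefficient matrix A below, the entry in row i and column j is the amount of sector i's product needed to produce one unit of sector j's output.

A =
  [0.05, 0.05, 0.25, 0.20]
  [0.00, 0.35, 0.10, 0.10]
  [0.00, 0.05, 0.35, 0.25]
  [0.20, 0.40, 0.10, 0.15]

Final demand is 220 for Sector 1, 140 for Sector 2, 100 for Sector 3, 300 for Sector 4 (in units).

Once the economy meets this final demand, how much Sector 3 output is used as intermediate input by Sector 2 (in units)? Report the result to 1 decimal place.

I − A =
  [   0.95    -0.05    -0.25    -0.20]
  [   0.00     0.65    -0.10    -0.10]
  [   0.00    -0.05     0.65    -0.25]
  [  -0.20    -0.40    -0.10     0.85]
Compute the cofactors C_ij = (−1)^(i+j)·(3×3 minor ij) of I−A; the adjugate is their transpose:
adj(I−A) = Cᵀ =
  [ 0.302125   0.115000   0.153875   0.129875]
  [ 0.018000   0.462625   0.091250   0.085500]
  [ 0.033500   0.135875   0.459875   0.159125]
  [ 0.083500   0.260750   0.133250   0.396625]
det(I−A) = Σ_j (I−A)_1j·C_1j = (0.95)(0.302125) + (-0.05)(0.018000) + (-0.25)(0.033500) + (-0.20)(0.083500) = 0.26104375
(I − A)⁻¹ = adj(I−A) / det(I−A) ≈
  [   1.1574     0.4405     0.5895     0.4975]
  [   0.0690     1.7722     0.3496     0.3275]
  [   0.1283     0.5205     1.7617     0.6096]
  [   0.3199     0.9989     0.5105     1.5194]
First solve x = (I − A)⁻¹ d = adj(I−A)·d / det(I−A); in particular x_2 = (0.018000·220 + 0.462625·140 + 0.091250·100 + 0.085500·300) / 0.26104375 = 103.5025 / 0.26104375 ≈ 396.495.
Intermediate flow from 3 to 2: z_32 = a_32 · x_2 = 0.05 × 103.5025 / 0.26104375 = 5.175125 / 0.26104375 ≈ 19.8.

z_32 = 19.8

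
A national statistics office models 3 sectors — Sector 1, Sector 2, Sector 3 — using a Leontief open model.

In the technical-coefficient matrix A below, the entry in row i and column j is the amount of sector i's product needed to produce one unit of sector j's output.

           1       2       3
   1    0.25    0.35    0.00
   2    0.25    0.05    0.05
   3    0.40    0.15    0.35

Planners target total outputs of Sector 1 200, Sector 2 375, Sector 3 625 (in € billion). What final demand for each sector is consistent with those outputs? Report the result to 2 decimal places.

I − A =
  [   0.75    -0.35     0.00]
  [  -0.25     0.95    -0.05]
  [  -0.40    -0.15     0.65]
d = (I − A) x:
  d_1 = (+0.75)·200 + (-0.35)·375 + (+0.00)·625 = 18.75
  d_2 = (-0.25)·200 + (+0.95)·375 + (-0.05)·625 = 275.00
  d_3 = (-0.40)·200 + (-0.15)·375 + (+0.65)·625 = 270.00

d_1 = 18.75, d_2 = 275.00, d_3 = 270.00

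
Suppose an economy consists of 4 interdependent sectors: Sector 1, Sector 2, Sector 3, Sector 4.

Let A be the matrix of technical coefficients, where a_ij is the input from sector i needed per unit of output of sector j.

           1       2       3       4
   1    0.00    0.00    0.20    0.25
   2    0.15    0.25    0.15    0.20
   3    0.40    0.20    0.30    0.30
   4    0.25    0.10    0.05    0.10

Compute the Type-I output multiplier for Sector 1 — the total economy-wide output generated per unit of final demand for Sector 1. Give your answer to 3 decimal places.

m_1 = 3.723

I − A =
  [   1.00     0.00    -0.20    -0.25]
  [  -0.15     0.75    -0.15    -0.20]
  [  -0.40    -0.20     0.70    -0.30]
  [  -0.25    -0.10    -0.05     0.90]
Compute the cofactors C_ij = (−1)^(i+j)·(3×3 minor ij) of I−A; the adjugate is their transpose:
adj(I−A) = Cᵀ =
  [ 0.413750   0.062000   0.144125   0.176750]
  [ 0.196500   0.479250   0.174500   0.219250]
  [ 0.359750   0.207500   0.604375   0.347500]
  [ 0.156750   0.082000   0.093000   0.429000]
det(I−A) = Σ_j (I−A)_1j·C_1j = (1.00)(0.413750) + (0.00)(0.196500) + (-0.20)(0.359750) + (-0.25)(0.156750) = 0.3026125
(I − A)⁻¹ = adj(I−A) / det(I−A) ≈
  [   1.3673     0.2049     0.4763     0.5841]
  [   0.6493     1.5837     0.5766     0.7245]
  [   1.1888     0.6857     1.9972     1.1483]
  [   0.5180     0.2710     0.3073     1.4177]
The output multiplier for sector j is the column-j sum of the Leontief inverse (I − A)⁻¹ = adj(I−A) / det(I−A).
Column 1 of adj(I−A): (0.413750, 0.196500, 0.359750, 0.156750); det(I−A) = 0.3026125.
m_1 = (0.413750 + 0.196500 + 0.359750 + 0.156750) / 0.3026125 = 1.12675 / 0.3026125 ≈ 3.723.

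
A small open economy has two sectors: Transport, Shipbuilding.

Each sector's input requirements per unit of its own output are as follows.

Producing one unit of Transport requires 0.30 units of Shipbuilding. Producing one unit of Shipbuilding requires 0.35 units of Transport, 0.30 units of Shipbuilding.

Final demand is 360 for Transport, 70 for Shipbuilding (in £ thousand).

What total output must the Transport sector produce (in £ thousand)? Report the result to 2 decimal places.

I − A =
  [   1.00    -0.35]
  [  -0.30     0.70]
det(I−A) = (1.00)(0.70) − (-0.35)(-0.30) = 0.5950
adj(I−A) = [[0.70, 0.35], [0.30, 1.00]]
(I − A)⁻¹ = adj(I−A) / det(I−A) ≈
  [   1.1765     0.5882]
  [   0.5042     1.6807]
x = (I − A)⁻¹ d = adj(I−A)·d / det(I−A), with det(I−A) = 0.5950:
  x_1 = (0.70·360 + 0.35·70) / 0.5950 = 276.50 / 0.5950 ≈ 464.71
  x_2 = (0.30·360 + 1.00·70) / 0.5950 = 178.00 / 0.5950 ≈ 299.16

x_1 = 464.71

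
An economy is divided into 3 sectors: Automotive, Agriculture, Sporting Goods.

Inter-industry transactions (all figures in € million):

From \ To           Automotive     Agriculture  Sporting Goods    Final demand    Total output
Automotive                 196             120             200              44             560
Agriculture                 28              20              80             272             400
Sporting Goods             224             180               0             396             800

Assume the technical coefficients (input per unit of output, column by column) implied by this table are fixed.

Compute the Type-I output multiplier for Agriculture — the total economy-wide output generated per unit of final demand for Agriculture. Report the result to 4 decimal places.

Technical coefficients a_ij = z_ij / X_j:
  a_11 = 196/560 = 0.35, a_21 = 28/560 = 0.05, a_31 = 224/560 = 0.40
  a_12 = 120/400 = 0.30, a_22 = 20/400 = 0.05, a_32 = 180/400 = 0.45
  a_13 = 200/800 = 0.25, a_23 = 80/800 = 0.10, a_33 = 0/800 = 0.00
I − A =
  [   0.65    -0.30    -0.25]
  [  -0.05     0.95    -0.10]
  [  -0.40    -0.45     1.00]
Cofactors of I−A, C_ij = (−1)^(i+j)·(minor ij) (rows/columns in the sector order above):
  C_11 = (0.95)(1.00) − (-0.10)(-0.45) = 0.9050
  C_12 = −[(-0.05)(1.00) − (-0.10)(-0.40)] = 0.0900
  C_13 = (-0.05)(-0.45) − (0.95)(-0.40) = 0.4025
  C_21 = −[(-0.30)(1.00) − (-0.25)(-0.45)] = 0.4125
  C_22 = (0.65)(1.00) − (-0.25)(-0.40) = 0.5500
  C_23 = −[(0.65)(-0.45) − (-0.30)(-0.40)] = 0.4125
  C_31 = (-0.30)(-0.10) − (-0.25)(0.95) = 0.2675
  C_32 = −[(0.65)(-0.10) − (-0.25)(-0.05)] = 0.0775
  C_33 = (0.65)(0.95) − (-0.30)(-0.05) = 0.6025
det(I−A) = Σ_j (I−A)_1j·C_1j = (0.65)(0.9050) + (-0.30)(0.0900) + (-0.25)(0.4025) = 0.460625
adj(I−A) = Cᵀ =
  [ 0.9050   0.4125   0.2675]
  [ 0.0900   0.5500   0.0775]
  [ 0.4025   0.4125   0.6025]
(I − A)⁻¹ = adj(I−A) / det(I−A) ≈
  [   1.96472     0.89552     0.58073]
  [   0.19539     1.19403     0.16825]
  [   0.87381     0.89552     1.30801]
The output multiplier for sector j is the column-j sum of the Leontief inverse (I − A)⁻¹ = adj(I−A) / det(I−A).
Column 2 of adj(I−A): (0.4125, 0.5500, 0.4125); det(I−A) = 0.460625.
m_2 = (0.4125 + 0.5500 + 0.4125) / 0.460625 = 1.375 / 0.460625 ≈ 2.9851.

m_2 = 2.9851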